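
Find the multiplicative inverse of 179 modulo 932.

gcd(932, 179) = 1  (932 = 5·179 + 37, 179 = 4·37 + 31, 37 = 1·31 + 6, 31 = 5·6 + 1, 6 = 6·1).
Back-substituting, 179·(151) + 932·(-29) = 1.
So 179·151 ≡ 1 (mod 932), and 151 mod 932 = 151.

151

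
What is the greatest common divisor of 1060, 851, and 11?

1

gcd(1060, 851) = 1  (1060 = 1×851 + 209, 851 = 4×209 + 15, 209 = 13×15 + 14, 15 = 1×14 + 1, 14 = 14×1).
gcd(1, 11) = 1.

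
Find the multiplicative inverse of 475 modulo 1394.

gcd(1394, 475) = 1.
By Bézout, 475*(135) + 1394*(-46) = 1.
So 475*135 ≡ 1 (mod 1394), and 135 mod 1394 = 135.

135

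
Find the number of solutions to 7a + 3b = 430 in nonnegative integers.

21

gcd(7, 3) = 1  (7 = 2×3 + 1, 3 = 3×1).
Back-substituting, 7×(1) + 3×(-2) = 1.
Scale by 430: one solution is (430, -860). Reduce a mod 3: (1, 141).
General: a = 1 + 3t, b = 141 - 7t.
a ≥ 0 ⇒ t ≥ 0; b ≥ 0 ⇒ t ≤ 20. So t ∈ [0, 20]: 21 solutions.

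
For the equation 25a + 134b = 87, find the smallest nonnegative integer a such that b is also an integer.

41

gcd(134, 25):
  134 = 5·25 + 9
  25 = 2·9 + 7
  9 = 1·7 + 2
  7 = 3·2 + 1
  2 = 2·1
so gcd(134, 25) = 1.
1 divides 87, so solutions exist.
Back-substitute for Bézout coefficients:
  1 = 7 - 3·2
  ... = 25·(59) + 134·(-11)
Scale by 87/1 = 87: (a₀, b₀) = (5133, -957).
General solution: a = 5133 + 134t, b = -957 - 25t for integer t.
a ≥ 0: smallest is 5133 mod 134 = 41 (at t = -38), with b = -7.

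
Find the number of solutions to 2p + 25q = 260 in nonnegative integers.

6

gcd(25, 2) = 1  (25 = 12×2 + 1, 2 = 2×1).
Back-substituting, 2×(-12) + 25×(1) = 1.
Scale by 260: one solution is (-3120, 260). Reduce p mod 25: (5, 10).
General: p = 5 + 25t, q = 10 - 2t.
p ≥ 0 ⇒ t ≥ 0; q ≥ 0 ⇒ t ≤ 5. So t ∈ [0, 5]: 6 solutions.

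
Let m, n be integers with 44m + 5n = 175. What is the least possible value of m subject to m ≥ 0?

0

gcd(44, 5):
  44 = 8*5 + 4
  5 = 1*4 + 1
  4 = 4*1
so gcd(44, 5) = 1.
1 divides 175, so solutions exist.
Back-substitute for Bézout coefficients:
  1 = 5 - 1*4
  ... = 44*(-1) + 5*(9)
Scale by 175/1 = 175: (m₀, n₀) = (-175, 1575).
General solution: m = -175 + 5t, n = 1575 - 44t for integer t.
m ≥ 0: smallest is -175 mod 5 = 0 (at t = 35), with n = 35.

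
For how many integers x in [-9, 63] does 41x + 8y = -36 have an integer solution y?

9

gcd(41, 8) = 1.
By Bézout, 41·(1) + 8·(-5) = 1.
Particular solution: (4, -25).
General solution: x = 4 + 8t, y = -25 - 41t for integer t.
-9 ≤ 4 + 8t ≤ 63 gives t ∈ [-1, 7], which is 9 values.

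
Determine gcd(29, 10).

gcd(29, 10):
  29 = 2×10 + 9
  10 = 1×9 + 1
  9 = 9×1
so gcd(29, 10) = 1.

1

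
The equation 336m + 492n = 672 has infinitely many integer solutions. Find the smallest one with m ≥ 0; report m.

gcd(492, 336):
  492 = 1·336 + 156
  336 = 2·156 + 24
  156 = 6·24 + 12
  24 = 2·12
so gcd(492, 336) = 12.
12 divides 672, so solutions exist.
Back-substitute for Bézout coefficients:
  12 = 156 - 6·24
  ... = 336·(-19) + 492·(13)
Scale by 672/12 = 56: (m₀, n₀) = (-1064, 728).
General solution: m = -1064 + 41t, n = 728 - 28t for integer t.
m ≥ 0: smallest is -1064 mod 41 = 2 (at t = 26), with n = 0.

2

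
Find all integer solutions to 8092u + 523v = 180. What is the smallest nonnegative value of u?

gcd(8092, 523):
  8092 = 15×523 + 247
  523 = 2×247 + 29
  247 = 8×29 + 15
  29 = 1×15 + 14
  15 = 1×14 + 1
  14 = 14×1
so gcd(8092, 523) = 1.
1 divides 180, so solutions exist.
Back-substitute for Bézout coefficients:
  1 = 15 - 1×14
  ... = 8092×(36) + 523×(-557)
Scale by 180/1 = 180: (u₀, v₀) = (6480, -100260).
General solution: u = 6480 + 523t, v = -100260 - 8092t for integer t.
u ≥ 0: smallest is 6480 mod 523 = 204 (at t = -12), with v = -3156.

204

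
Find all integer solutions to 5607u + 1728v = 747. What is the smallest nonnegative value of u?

gcd(5607, 1728):
  5607 = 3×1728 + 423
  1728 = 4×423 + 36
  423 = 11×36 + 27
  36 = 1×27 + 9
  27 = 3×9
so gcd(5607, 1728) = 9.
9 divides 747, so solutions exist.
Back-substitute for Bézout coefficients:
  9 = 36 - 1×27
  ... = 5607×(-49) + 1728×(159)
Scale by 747/9 = 83: (u₀, v₀) = (-4067, 13197).
General solution: u = -4067 + 192t, v = 13197 - 623t for integer t.
u ≥ 0: smallest is -4067 mod 192 = 157 (at t = 22), with v = -509.

157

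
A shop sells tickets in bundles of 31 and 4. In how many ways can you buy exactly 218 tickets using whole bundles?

Need nonnegative integers with 31j + 4k = 218.
gcd(31, 4) = 1, and 31·(-1) + 4·(8) = 1.
So (j₀, k₀) = (-218, 1744); general j = -218 + 4t, k = 1744 - 31t.
j ≥ 0 ⇒ t ≥ 55; k ≥ 0 ⇒ t ≤ 56. That's 2 values of t.

2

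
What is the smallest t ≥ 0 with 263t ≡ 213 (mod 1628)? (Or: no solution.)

7

gcd(1628, 263) = 1.
1 divides 213, so solutions exist.
By Bézout, 263×(-749) + 1628×(121) = 1.
So 263×(-749) ≡ 1 (mod 1628); multiply by 213: t ≡ -159537 (mod 1628).
Smallest nonnegative: t = -159537 mod 1628 = 7.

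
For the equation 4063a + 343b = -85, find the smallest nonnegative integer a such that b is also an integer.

gcd(4063, 343):
  4063 = 11*343 + 290
  343 = 1*290 + 53
  290 = 5*53 + 25
  53 = 2*25 + 3
  25 = 8*3 + 1
  3 = 3*1
so gcd(4063, 343) = 1.
1 divides -85, so solutions exist.
Back-substitute for Bézout coefficients:
  1 = 25 - 8*3
  ... = 4063*(110) + 343*(-1303)
Scale by -85/1 = -85: (a₀, b₀) = (-9350, 110755).
General solution: a = -9350 + 343t, b = 110755 - 4063t for integer t.
a ≥ 0: smallest is -9350 mod 343 = 254 (at t = 28), with b = -3009.

254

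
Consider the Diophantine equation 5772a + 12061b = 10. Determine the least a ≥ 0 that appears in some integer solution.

4969

gcd(12061, 5772) = 1.
1 divides 10, so solutions exist.
By Bézout, 5772*(1703) + 12061*(-815) = 1.
Scale by 10/1 = 10: (a₀, b₀) = (17030, -8150).
General solution: a = 17030 + 12061t, b = -8150 - 5772t for integer t.
a ≥ 0: smallest is 17030 mod 12061 = 4969 (at t = -1), with b = -2378.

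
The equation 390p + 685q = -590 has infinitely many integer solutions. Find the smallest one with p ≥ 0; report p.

2

gcd(685, 390) = 5  (685 = 1×390 + 295, 390 = 1×295 + 95, 295 = 3×95 + 10, 95 = 9×10 + 5, 10 = 2×5).
5 divides -590, so solutions exist.
Back-substituting, 390×(65) + 685×(-37) = 5.
Scale by -590/5 = -118: (p₀, q₀) = (-7670, 4366).
General solution: p = -7670 + 137t, q = 4366 - 78t for integer t.
p ≥ 0: smallest is -7670 mod 137 = 2 (at t = 56), with q = -2.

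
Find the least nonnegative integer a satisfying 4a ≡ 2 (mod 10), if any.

gcd(10, 4) = 2  (10 = 2×4 + 2, 4 = 2×2).
2 divides 2, so solutions exist.
Back-substituting, 4×(-2) + 10×(1) = 2.
So 4×(-2) ≡ 2 (mod 10); multiply by 1: a ≡ -2 (mod 5).
Smallest nonnegative: a = -2 mod 5 = 3.

3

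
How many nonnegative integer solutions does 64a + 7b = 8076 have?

gcd(64, 7):
  64 = 9*7 + 1
  7 = 7*1
so gcd(64, 7) = 1.
Back-substitute for Bézout coefficients:
  1 = 64 - 9*7
  ... = 64*(1) + 7*(-9)
Scale by 8076: one solution is (8076, -72684). Reduce a mod 7: (5, 1108).
General: a = 5 + 7t, b = 1108 - 64t.
a ≥ 0 ⇒ t ≥ 0; b ≥ 0 ⇒ t ≤ 17. So t ∈ [0, 17]: 18 solutions.

18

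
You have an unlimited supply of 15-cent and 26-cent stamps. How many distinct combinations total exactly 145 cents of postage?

Need nonnegative integers with 15j + 26k = 145.
gcd(15, 26) = 1, and 15·(7) + 26·(-4) = 1.
So (j₀, k₀) = (1015, -580); general j = 1015 + 26t, k = -580 - 15t.
j ≥ 0 ⇒ t ≥ -39; k ≥ 0 ⇒ t ≤ -39. That's 1 value of t.

1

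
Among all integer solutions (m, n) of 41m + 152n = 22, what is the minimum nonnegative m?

134

gcd(152, 41) = 1  (152 = 3×41 + 29, 41 = 1×29 + 12, 29 = 2×12 + 5, 12 = 2×5 + 2, 5 = 2×2 + 1, 2 = 2×1).
1 divides 22, so solutions exist.
Back-substituting, 41×(-63) + 152×(17) = 1.
Scale by 22/1 = 22: (m₀, n₀) = (-1386, 374).
General solution: m = -1386 + 152t, n = 374 - 41t for integer t.
m ≥ 0: smallest is -1386 mod 152 = 134 (at t = 10), with n = -36.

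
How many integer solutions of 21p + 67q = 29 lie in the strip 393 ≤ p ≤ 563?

3

gcd(67, 21):
  67 = 3·21 + 4
  21 = 5·4 + 1
  4 = 4·1
so gcd(67, 21) = 1.
Back-substitute for Bézout coefficients:
  1 = 21 - 5·4
  ... = 21·(16) + 67·(-5)
Scale by 29: particular solution (464, -145); reduce p mod 67: (62, -19).
General solution: p = 62 + 67t, q = -19 - 21t for integer t.
393 ≤ 62 + 67t ≤ 563 gives t ∈ [5, 7], which is 3 values.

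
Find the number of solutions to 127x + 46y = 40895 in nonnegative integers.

gcd(127, 46) = 1.
By Bézout, 127·(-21) + 46·(58) = 1.
One solution: (25, 820).
General: x = 25 + 46t, y = 820 - 127t.
x ≥ 0 ⇒ t ≥ 0; y ≥ 0 ⇒ t ≤ 6. So t ∈ [0, 6]: 7 solutions.

7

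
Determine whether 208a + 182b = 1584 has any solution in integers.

gcd(208, 182):
  208 = 1·182 + 26
  182 = 7·26
so gcd(208, 182) = 26.
26 does not divide 1584 (remainder 24), so no integer solutions.

no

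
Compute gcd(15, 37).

gcd(37, 15):
  37 = 2*15 + 7
  15 = 2*7 + 1
  7 = 7*1
so gcd(37, 15) = 1.

1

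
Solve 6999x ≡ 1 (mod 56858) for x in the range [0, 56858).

4005

gcd(56858, 6999):
  56858 = 8×6999 + 866
  6999 = 8×866 + 71
  866 = 12×71 + 14
  71 = 5×14 + 1
  14 = 14×1
so gcd(56858, 6999) = 1.
Back-substitute for Bézout coefficients:
  1 = 71 - 5×14
  ... = 6999×(4005) + 56858×(-493)
So 6999×4005 ≡ 1 (mod 56858), and 4005 mod 56858 = 4005.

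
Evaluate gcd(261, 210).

3

gcd(261, 210) = 3  (261 = 1×210 + 51, 210 = 4×51 + 6, 51 = 8×6 + 3, 6 = 2×3).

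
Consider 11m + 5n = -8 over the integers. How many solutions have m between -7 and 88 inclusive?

19

gcd(11, 5):
  11 = 2×5 + 1
  5 = 5×1
so gcd(11, 5) = 1.
Back-substitute for Bézout coefficients:
  1 = 11 - 2×5
  ... = 11×(1) + 5×(-2)
Scale by -8: particular solution (-8, 16); reduce m mod 5: (2, -6).
General solution: m = 2 + 5t, n = -6 - 11t for integer t.
-7 ≤ 2 + 5t ≤ 88 gives t ∈ [-1, 17], which is 19 values.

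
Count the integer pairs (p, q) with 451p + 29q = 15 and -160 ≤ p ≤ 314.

gcd(451, 29) = 1  (451 = 15*29 + 16, 29 = 1*16 + 13, 16 = 1*13 + 3, 13 = 4*3 + 1, 3 = 3*1).
Back-substituting, 451*(-9) + 29*(140) = 1.
Scale by 15: particular solution (-135, 2100); reduce p mod 29: (10, -155).
General solution: p = 10 + 29t, q = -155 - 451t for integer t.
-160 ≤ 10 + 29t ≤ 314 gives t ∈ [-5, 10], which is 16 values.

16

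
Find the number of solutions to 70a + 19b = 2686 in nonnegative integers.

gcd(70, 19):
  70 = 3*19 + 13
  19 = 1*13 + 6
  13 = 2*6 + 1
  6 = 6*1
so gcd(70, 19) = 1.
Back-substitute for Bézout coefficients:
  1 = 13 - 2*6
  ... = 70*(3) + 19*(-11)
Scale by 2686: one solution is (8058, -29546). Reduce a mod 19: (2, 134).
General: a = 2 + 19t, b = 134 - 70t.
a ≥ 0 ⇒ t ≥ 0; b ≥ 0 ⇒ t ≤ 1. So t ∈ [0, 1]: 2 solutions.

2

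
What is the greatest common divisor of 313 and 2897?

1

gcd(2897, 313):
  2897 = 9×313 + 80
  313 = 3×80 + 73
  80 = 1×73 + 7
  73 = 10×7 + 3
  7 = 2×3 + 1
  3 = 3×1
so gcd(2897, 313) = 1.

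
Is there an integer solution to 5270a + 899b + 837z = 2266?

gcd(5270, 899) = 31  (5270 = 5×899 + 775, 899 = 1×775 + 124, 775 = 6×124 + 31, 124 = 4×31).
gcd(31, 837) = 31.
31 does not divide 2266 (remainder 3), so no integer solutions.

no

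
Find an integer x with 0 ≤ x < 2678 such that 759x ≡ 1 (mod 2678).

gcd(2678, 759):
  2678 = 3*759 + 401
  759 = 1*401 + 358
  401 = 1*358 + 43
  358 = 8*43 + 14
  43 = 3*14 + 1
  14 = 14*1
so gcd(2678, 759) = 1.
Back-substitute for Bézout coefficients:
  1 = 43 - 3*14
  ... = 759*(-187) + 2678*(53)
So 759*-187 ≡ 1 (mod 2678), and -187 mod 2678 = 2491.

2491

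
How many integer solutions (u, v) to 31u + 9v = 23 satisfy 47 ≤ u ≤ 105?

6

gcd(31, 9):
  31 = 3*9 + 4
  9 = 2*4 + 1
  4 = 4*1
so gcd(31, 9) = 1.
Back-substitute for Bézout coefficients:
  1 = 9 - 2*4
  ... = 31*(-2) + 9*(7)
Scale by 23: particular solution (-46, 161); reduce u mod 9: (8, -25).
General solution: u = 8 + 9t, v = -25 - 31t for integer t.
47 ≤ 8 + 9t ≤ 105 gives t ∈ [5, 10], which is 6 values.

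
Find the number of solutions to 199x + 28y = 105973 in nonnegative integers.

gcd(199, 28) = 1  (199 = 7·28 + 3, 28 = 9·3 + 1, 3 = 3·1).
Back-substituting, 199·(-9) + 28·(64) = 1.
Scale by 105973: one solution is (-953757, 6782272). Reduce x mod 28: (7, 3735).
General: x = 7 + 28t, y = 3735 - 199t.
x ≥ 0 ⇒ t ≥ 0; y ≥ 0 ⇒ t ≤ 18. So t ∈ [0, 18]: 19 solutions.

19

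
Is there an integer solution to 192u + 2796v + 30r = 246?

gcd(2796, 192):
  2796 = 14*192 + 108
  192 = 1*108 + 84
  108 = 1*84 + 24
  84 = 3*24 + 12
  24 = 2*12
so gcd(2796, 192) = 12.
gcd(12, 30) = 6.
6 divides 246, so integer solutions exist.

yes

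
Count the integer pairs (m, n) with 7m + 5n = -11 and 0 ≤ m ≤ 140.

gcd(7, 5):
  7 = 1*5 + 2
  5 = 2*2 + 1
  2 = 2*1
so gcd(7, 5) = 1.
Back-substitute for Bézout coefficients:
  1 = 5 - 2*2
  ... = 7*(-2) + 5*(3)
Scale by -11: particular solution (22, -33); reduce m mod 5: (2, -5).
General solution: m = 2 + 5t, n = -5 - 7t for integer t.
0 ≤ 2 + 5t ≤ 140 gives t ∈ [0, 27], which is 28 values.

28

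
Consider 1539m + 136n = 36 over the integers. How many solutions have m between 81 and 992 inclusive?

7

gcd(1539, 136):
  1539 = 11*136 + 43
  136 = 3*43 + 7
  43 = 6*7 + 1
  7 = 7*1
so gcd(1539, 136) = 1.
Back-substitute for Bézout coefficients:
  1 = 43 - 6*7
  ... = 1539*(19) + 136*(-215)
Scale by 36: particular solution (684, -7740); reduce m mod 136: (4, -45).
General solution: m = 4 + 136t, n = -45 - 1539t for integer t.
81 ≤ 4 + 136t ≤ 992 gives t ∈ [1, 7], which is 7 values.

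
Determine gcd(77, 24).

gcd(77, 24):
  77 = 3*24 + 5
  24 = 4*5 + 4
  5 = 1*4 + 1
  4 = 4*1
so gcd(77, 24) = 1.

1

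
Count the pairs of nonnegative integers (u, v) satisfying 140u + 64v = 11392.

6

gcd(140, 64) = 4  (140 = 2×64 + 12, 64 = 5×12 + 4, 12 = 3×4).
Back-substituting, 140×(-5) + 64×(11) = 4.
Scale by 2848: one solution is (-14240, 31328). Reduce u mod 16: (0, 178).
General: u = 0 + 16t, v = 178 - 35t.
u ≥ 0 ⇒ t ≥ 0; v ≥ 0 ⇒ t ≤ 5. So t ∈ [0, 5]: 6 solutions.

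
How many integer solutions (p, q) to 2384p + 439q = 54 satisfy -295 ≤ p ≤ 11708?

gcd(2384, 439) = 1.
By Bézout, 2384*(-72) + 439*(391) = 1.
Particular solution: (63, -342).
General solution: p = 63 + 439t, q = -342 - 2384t for integer t.
-295 ≤ 63 + 439t ≤ 11708 gives t ∈ [0, 26], which is 27 values.

27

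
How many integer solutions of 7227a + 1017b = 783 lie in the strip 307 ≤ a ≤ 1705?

gcd(7227, 1017) = 9  (7227 = 7·1017 + 108, 1017 = 9·108 + 45, 108 = 2·45 + 18, 45 = 2·18 + 9, 18 = 2·9).
Back-substituting, 7227·(-47) + 1017·(334) = 9.
Scale by 87: particular solution (-4089, 29058); reduce a mod 113: (92, -653).
General solution: a = 92 + 113t, b = -653 - 803t for integer t.
307 ≤ 92 + 113t ≤ 1705 gives t ∈ [2, 14], which is 13 values.

13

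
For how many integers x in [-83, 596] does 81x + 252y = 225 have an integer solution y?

gcd(252, 81) = 9  (252 = 3×81 + 9, 81 = 9×9).
Back-substituting, 81×(-3) + 252×(1) = 9.
Scale by 25: particular solution (-75, 25); reduce x mod 28: (9, -2).
General solution: x = 9 + 28t, y = -2 - 9t for integer t.
-83 ≤ 9 + 28t ≤ 596 gives t ∈ [-3, 20], which is 24 values.

24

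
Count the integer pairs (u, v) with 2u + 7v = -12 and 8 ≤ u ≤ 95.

gcd(7, 2) = 1.
By Bézout, 2×(-3) + 7×(1) = 1.
Particular solution: (1, -2).
General solution: u = 1 + 7t, v = -2 - 2t for integer t.
8 ≤ 1 + 7t ≤ 95 gives t ∈ [1, 13], which is 13 values.

13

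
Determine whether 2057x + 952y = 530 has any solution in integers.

gcd(2057, 952) = 17.
17 does not divide 530 (remainder 3), so no integer solutions.

no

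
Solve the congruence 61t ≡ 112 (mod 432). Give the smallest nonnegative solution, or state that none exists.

gcd(432, 61):
  432 = 7×61 + 5
  61 = 12×5 + 1
  5 = 5×1
so gcd(432, 61) = 1.
1 divides 112, so solutions exist.
Back-substitute for Bézout coefficients:
  1 = 61 - 12×5
  ... = 61×(85) + 432×(-12)
So 61×(85) ≡ 1 (mod 432); multiply by 112: t ≡ 9520 (mod 432).
Smallest nonnegative: t = 9520 mod 432 = 16.

16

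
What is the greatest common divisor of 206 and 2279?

gcd(2279, 206):
  2279 = 11*206 + 13
  206 = 15*13 + 11
  13 = 1*11 + 2
  11 = 5*2 + 1
  2 = 2*1
so gcd(2279, 206) = 1.

1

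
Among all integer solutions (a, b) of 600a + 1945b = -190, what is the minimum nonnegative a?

gcd(1945, 600):
  1945 = 3*600 + 145
  600 = 4*145 + 20
  145 = 7*20 + 5
  20 = 4*5
so gcd(1945, 600) = 5.
5 divides -190, so solutions exist.
Back-substitute for Bézout coefficients:
  5 = 145 - 7*20
  ... = 600*(-94) + 1945*(29)
Scale by -190/5 = -38: (a₀, b₀) = (3572, -1102).
General solution: a = 3572 + 389t, b = -1102 - 120t for integer t.
a ≥ 0: smallest is 3572 mod 389 = 71 (at t = -9), with b = -22.

71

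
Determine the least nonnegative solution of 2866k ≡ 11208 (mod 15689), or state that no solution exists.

gcd(15689, 2866):
  15689 = 5*2866 + 1359
  2866 = 2*1359 + 148
  1359 = 9*148 + 27
  148 = 5*27 + 13
  27 = 2*13 + 1
  13 = 13*1
so gcd(15689, 2866) = 1.
1 divides 11208, so solutions exist.
Back-substitute for Bézout coefficients:
  1 = 27 - 2*13
  ... = 2866*(-1166) + 15689*(213)
So 2866*(-1166) ≡ 1 (mod 15689); multiply by 11208: k ≡ -13068528 (mod 15689).
Smallest nonnegative: k = -13068528 mod 15689 = 409.

409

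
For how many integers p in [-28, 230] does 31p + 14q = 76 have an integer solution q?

gcd(31, 14) = 1  (31 = 2*14 + 3, 14 = 4*3 + 2, 3 = 1*2 + 1, 2 = 2*1).
Back-substituting, 31*(5) + 14*(-11) = 1.
Scale by 76: particular solution (380, -836); reduce p mod 14: (2, 1).
General solution: p = 2 + 14t, q = 1 - 31t for integer t.
-28 ≤ 2 + 14t ≤ 230 gives t ∈ [-2, 16], which is 19 values.

19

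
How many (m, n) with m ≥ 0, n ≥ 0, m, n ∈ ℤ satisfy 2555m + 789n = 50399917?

gcd(2555, 789):
  2555 = 3×789 + 188
  789 = 4×188 + 37
  188 = 5×37 + 3
  37 = 12×3 + 1
  3 = 3×1
so gcd(2555, 789) = 1.
Back-substitute for Bézout coefficients:
  1 = 37 - 12×3
  ... = 2555×(-256) + 789×(829)
Scale by 50399917: one solution is (-12902378752, 41781531193). Reduce m mod 789: (173, 63318).
General: m = 173 + 789t, n = 63318 - 2555t.
m ≥ 0 ⇒ t ≥ 0; n ≥ 0 ⇒ t ≤ 24. So t ∈ [0, 24]: 25 solutions.

25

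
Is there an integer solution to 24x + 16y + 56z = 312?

gcd(24, 16) = 8  (24 = 1*16 + 8, 16 = 2*8).
gcd(8, 56) = 8.
8 divides 312, so integer solutions exist.

yes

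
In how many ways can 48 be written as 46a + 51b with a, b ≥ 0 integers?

0

gcd(51, 46) = 1.
By Bézout, 46·(10) + 51·(-9) = 1.
One solution: (21, -18).
General: a = 21 + 51t, b = -18 - 46t.
a ≥ 0 ⇒ t ≥ 0; b ≥ 0 ⇒ t ≤ -1. So t ∈ [0, -1]: 0 solutions.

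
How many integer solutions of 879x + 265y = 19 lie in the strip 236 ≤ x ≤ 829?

gcd(879, 265) = 1  (879 = 3*265 + 84, 265 = 3*84 + 13, 84 = 6*13 + 6, 13 = 2*6 + 1, 6 = 6*1).
Back-substituting, 879*(-41) + 265*(136) = 1.
Scale by 19: particular solution (-779, 2584); reduce x mod 265: (16, -53).
General solution: x = 16 + 265t, y = -53 - 879t for integer t.
236 ≤ 16 + 265t ≤ 829 gives t ∈ [1, 3], which is 3 values.

3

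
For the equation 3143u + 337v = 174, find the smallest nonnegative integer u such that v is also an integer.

118

gcd(3143, 337) = 1.
1 divides 174, so solutions exist.
By Bézout, 3143*(144) + 337*(-1343) = 1.
Scale by 174/1 = 174: (u₀, v₀) = (25056, -233682).
General solution: u = 25056 + 337t, v = -233682 - 3143t for integer t.
u ≥ 0: smallest is 25056 mod 337 = 118 (at t = -74), with v = -1100.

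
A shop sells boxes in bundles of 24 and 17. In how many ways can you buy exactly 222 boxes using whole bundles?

1

Need nonnegative integers with 24j + 17k = 222.
gcd(24, 17) = 1, and 24·(5) + 17·(-7) = 1.
So (j₀, k₀) = (1110, -1554); general j = 1110 + 17t, k = -1554 - 24t.
j ≥ 0 ⇒ t ≥ -65; k ≥ 0 ⇒ t ≤ -65. That's 1 value of t.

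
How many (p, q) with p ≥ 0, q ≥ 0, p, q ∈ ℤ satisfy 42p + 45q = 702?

gcd(45, 42):
  45 = 1×42 + 3
  42 = 14×3
so gcd(45, 42) = 3.
Back-substitute for Bézout coefficients:
  3 = 45 - 1×42
  ... = 42×(-1) + 45×(1)
Scale by 234: one solution is (-234, 234). Reduce p mod 15: (6, 10).
General: p = 6 + 15t, q = 10 - 14t.
p ≥ 0 ⇒ t ≥ 0; q ≥ 0 ⇒ t ≤ 0. So t ∈ [0, 0]: 1 solution.

1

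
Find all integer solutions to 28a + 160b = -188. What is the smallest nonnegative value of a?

39

gcd(160, 28) = 4  (160 = 5*28 + 20, 28 = 1*20 + 8, 20 = 2*8 + 4, 8 = 2*4).
4 divides -188, so solutions exist.
Back-substituting, 28*(-17) + 160*(3) = 4.
Scale by -188/4 = -47: (a₀, b₀) = (799, -141).
General solution: a = 799 + 40t, b = -141 - 7t for integer t.
a ≥ 0: smallest is 799 mod 40 = 39 (at t = -19), with b = -8.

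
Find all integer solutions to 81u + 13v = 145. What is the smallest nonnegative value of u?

gcd(81, 13) = 1.
1 divides 145, so solutions exist.
By Bézout, 81*(-4) + 13*(25) = 1.
Scale by 145/1 = 145: (u₀, v₀) = (-580, 3625).
General solution: u = -580 + 13t, v = 3625 - 81t for integer t.
u ≥ 0: smallest is -580 mod 13 = 5 (at t = 45), with v = -20.

5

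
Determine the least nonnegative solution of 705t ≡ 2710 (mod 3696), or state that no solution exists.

gcd(3696, 705) = 3  (3696 = 5×705 + 171, 705 = 4×171 + 21, 171 = 8×21 + 3, 21 = 7×3).
3 does not divide 2710, so the congruence has no solution.

no solution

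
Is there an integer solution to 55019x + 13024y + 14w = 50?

gcd(55019, 13024) = 37  (55019 = 4·13024 + 2923, 13024 = 4·2923 + 1332, 2923 = 2·1332 + 259, 1332 = 5·259 + 37, 259 = 7·37).
gcd(37, 14) = 1.
1 divides 50, so integer solutions exist.

yes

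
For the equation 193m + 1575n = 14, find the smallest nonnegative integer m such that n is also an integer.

98

gcd(1575, 193) = 1.
1 divides 14, so solutions exist.
By Bézout, 193×(457) + 1575×(-56) = 1.
Scale by 14/1 = 14: (m₀, n₀) = (6398, -784).
General solution: m = 6398 + 1575t, n = -784 - 193t for integer t.
m ≥ 0: smallest is 6398 mod 1575 = 98 (at t = -4), with n = -12.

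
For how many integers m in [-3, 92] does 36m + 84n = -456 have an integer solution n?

gcd(84, 36) = 12  (84 = 2·36 + 12, 36 = 3·12).
Back-substituting, 36·(-2) + 84·(1) = 12.
Scale by -38: particular solution (76, -38); reduce m mod 7: (6, -8).
General solution: m = 6 + 7t, n = -8 - 3t for integer t.
-3 ≤ 6 + 7t ≤ 92 gives t ∈ [-1, 12], which is 14 values.

14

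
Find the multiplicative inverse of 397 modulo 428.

gcd(428, 397) = 1.
By Bézout, 397×(69) + 428×(-64) = 1.
So 397×69 ≡ 1 (mod 428), and 69 mod 428 = 69.

69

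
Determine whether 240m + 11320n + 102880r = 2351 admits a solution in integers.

no

gcd(11320, 240):
  11320 = 47·240 + 40
  240 = 6·40
so gcd(11320, 240) = 40.
gcd(40, 102880) = 40.
40 does not divide 2351 (remainder 31), so no integer solutions.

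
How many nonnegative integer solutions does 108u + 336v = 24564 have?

gcd(336, 108):
  336 = 3×108 + 12
  108 = 9×12
so gcd(336, 108) = 12.
Back-substitute for Bézout coefficients:
  12 = 336 - 3×108
  ... = 108×(-3) + 336×(1)
Scale by 2047: one solution is (-6141, 2047). Reduce u mod 28: (19, 67).
General: u = 19 + 28t, v = 67 - 9t.
u ≥ 0 ⇒ t ≥ 0; v ≥ 0 ⇒ t ≤ 7. So t ∈ [0, 7]: 8 solutions.

8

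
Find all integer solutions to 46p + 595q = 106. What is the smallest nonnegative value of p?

gcd(595, 46):
  595 = 12×46 + 43
  46 = 1×43 + 3
  43 = 14×3 + 1
  3 = 3×1
so gcd(595, 46) = 1.
1 divides 106, so solutions exist.
Back-substitute for Bézout coefficients:
  1 = 43 - 14×3
  ... = 46×(-194) + 595×(15)
Scale by 106/1 = 106: (p₀, q₀) = (-20564, 1590).
General solution: p = -20564 + 595t, q = 1590 - 46t for integer t.
p ≥ 0: smallest is -20564 mod 595 = 261 (at t = 35), with q = -20.

261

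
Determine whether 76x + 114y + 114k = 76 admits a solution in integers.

yes

gcd(114, 76) = 38.
gcd(38, 114) = 38.
38 divides 76, so integer solutions exist.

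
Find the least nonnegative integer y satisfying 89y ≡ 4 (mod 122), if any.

gcd(122, 89):
  122 = 1×89 + 33
  89 = 2×33 + 23
  33 = 1×23 + 10
  23 = 2×10 + 3
  10 = 3×3 + 1
  3 = 3×1
so gcd(122, 89) = 1.
1 divides 4, so solutions exist.
Back-substitute for Bézout coefficients:
  1 = 10 - 3×3
  ... = 89×(-37) + 122×(27)
So 89×(-37) ≡ 1 (mod 122); multiply by 4: y ≡ -148 (mod 122).
Smallest nonnegative: y = -148 mod 122 = 96.

96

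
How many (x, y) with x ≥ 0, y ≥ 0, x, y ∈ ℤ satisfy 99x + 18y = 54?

1

gcd(99, 18):
  99 = 5·18 + 9
  18 = 2·9
so gcd(99, 18) = 9.
Back-substitute for Bézout coefficients:
  9 = 99 - 5·18
  ... = 99·(1) + 18·(-5)
Scale by 6: one solution is (6, -30). Reduce x mod 2: (0, 3).
General: x = 0 + 2t, y = 3 - 11t.
x ≥ 0 ⇒ t ≥ 0; y ≥ 0 ⇒ t ≤ 0. So t ∈ [0, 0]: 1 solution.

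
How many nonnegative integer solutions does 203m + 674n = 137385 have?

gcd(674, 203):
  674 = 3*203 + 65
  203 = 3*65 + 8
  65 = 8*8 + 1
  8 = 8*1
so gcd(674, 203) = 1.
Back-substitute for Bézout coefficients:
  1 = 65 - 8*8
  ... = 203*(-83) + 674*(25)
Scale by 137385: one solution is (-11402955, 3434625). Reduce m mod 674: (451, 68).
General: m = 451 + 674t, n = 68 - 203t.
m ≥ 0 ⇒ t ≥ 0; n ≥ 0 ⇒ t ≤ 0. So t ∈ [0, 0]: 1 solution.

1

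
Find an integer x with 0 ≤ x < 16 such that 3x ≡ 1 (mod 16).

11

gcd(16, 3) = 1  (16 = 5·3 + 1, 3 = 3·1).
Back-substituting, 3·(-5) + 16·(1) = 1.
So 3·-5 ≡ 1 (mod 16), and -5 mod 16 = 11.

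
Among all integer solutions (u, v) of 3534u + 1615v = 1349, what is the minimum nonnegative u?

31

gcd(3534, 1615):
  3534 = 2*1615 + 304
  1615 = 5*304 + 95
  304 = 3*95 + 19
  95 = 5*19
so gcd(3534, 1615) = 19.
19 divides 1349, so solutions exist.
Back-substitute for Bézout coefficients:
  19 = 304 - 3*95
  ... = 3534*(16) + 1615*(-35)
Scale by 1349/19 = 71: (u₀, v₀) = (1136, -2485).
General solution: u = 1136 + 85t, v = -2485 - 186t for integer t.
u ≥ 0: smallest is 1136 mod 85 = 31 (at t = -13), with v = -67.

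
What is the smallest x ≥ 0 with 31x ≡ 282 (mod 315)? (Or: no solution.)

gcd(315, 31) = 1.
1 divides 282, so solutions exist.
By Bézout, 31·(61) + 315·(-6) = 1.
So 31·(61) ≡ 1 (mod 315); multiply by 282: x ≡ 17202 (mod 315).
Smallest nonnegative: x = 17202 mod 315 = 192.

192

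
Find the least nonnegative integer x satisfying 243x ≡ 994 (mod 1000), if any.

358

gcd(1000, 243) = 1  (1000 = 4*243 + 28, 243 = 8*28 + 19, 28 = 1*19 + 9, 19 = 2*9 + 1, 9 = 9*1).
1 divides 994, so solutions exist.
Back-substituting, 243*(107) + 1000*(-26) = 1.
So 243*(107) ≡ 1 (mod 1000); multiply by 994: x ≡ 106358 (mod 1000).
Smallest nonnegative: x = 106358 mod 1000 = 358.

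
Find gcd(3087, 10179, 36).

9

gcd(10179, 3087):
  10179 = 3×3087 + 918
  3087 = 3×918 + 333
  918 = 2×333 + 252
  333 = 1×252 + 81
  252 = 3×81 + 9
  81 = 9×9
so gcd(10179, 3087) = 9.
gcd(9, 36) = 9.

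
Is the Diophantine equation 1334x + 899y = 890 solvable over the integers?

no

gcd(1334, 899) = 29  (1334 = 1·899 + 435, 899 = 2·435 + 29, 435 = 15·29).
29 does not divide 890 (remainder 20), so no integer solutions.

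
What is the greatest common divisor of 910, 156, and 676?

gcd(910, 156) = 26  (910 = 5×156 + 130, 156 = 1×130 + 26, 130 = 5×26).
gcd(26, 676) = 26.

26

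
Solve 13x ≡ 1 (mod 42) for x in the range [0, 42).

gcd(42, 13) = 1  (42 = 3×13 + 3, 13 = 4×3 + 1, 3 = 3×1).
Back-substituting, 13×(13) + 42×(-4) = 1.
So 13×13 ≡ 1 (mod 42), and 13 mod 42 = 13.

13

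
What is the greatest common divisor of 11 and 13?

1

gcd(13, 11) = 1  (13 = 1·11 + 2, 11 = 5·2 + 1, 2 = 2·1).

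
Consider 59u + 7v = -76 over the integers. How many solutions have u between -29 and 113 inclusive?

20

gcd(59, 7) = 1  (59 = 8×7 + 3, 7 = 2×3 + 1, 3 = 3×1).
Back-substituting, 59×(-2) + 7×(17) = 1.
Scale by -76: particular solution (152, -1292); reduce u mod 7: (5, -53).
General solution: u = 5 + 7t, v = -53 - 59t for integer t.
-29 ≤ 5 + 7t ≤ 113 gives t ∈ [-4, 15], which is 20 values.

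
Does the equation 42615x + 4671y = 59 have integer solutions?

gcd(42615, 4671) = 9  (42615 = 9·4671 + 576, 4671 = 8·576 + 63, 576 = 9·63 + 9, 63 = 7·9).
9 does not divide 59 (remainder 5), so no integer solutions.

no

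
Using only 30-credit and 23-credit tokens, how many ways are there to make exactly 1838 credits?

Need nonnegative integers with 30j + 23k = 1838.
gcd(30, 23) = 1, and 30·(10) + 23·(-13) = 1.
So (j₀, k₀) = (18380, -23894); general j = 18380 + 23t, k = -23894 - 30t.
j ≥ 0 ⇒ t ≥ -799; k ≥ 0 ⇒ t ≤ -797. That's 3 values of t.

3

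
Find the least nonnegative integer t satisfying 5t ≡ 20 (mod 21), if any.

gcd(21, 5) = 1  (21 = 4×5 + 1, 5 = 5×1).
1 divides 20, so solutions exist.
Back-substituting, 5×(-4) + 21×(1) = 1.
So 5×(-4) ≡ 1 (mod 21); multiply by 20: t ≡ -80 (mod 21).
Smallest nonnegative: t = -80 mod 21 = 4.

4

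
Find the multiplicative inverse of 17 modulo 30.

23

gcd(30, 17) = 1  (30 = 1·17 + 13, 17 = 1·13 + 4, 13 = 3·4 + 1, 4 = 4·1).
Back-substituting, 17·(-7) + 30·(4) = 1.
So 17·-7 ≡ 1 (mod 30), and -7 mod 30 = 23.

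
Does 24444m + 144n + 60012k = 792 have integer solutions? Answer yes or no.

yes

gcd(24444, 144):
  24444 = 169×144 + 108
  144 = 1×108 + 36
  108 = 3×36
so gcd(24444, 144) = 36.
gcd(36, 60012) = 36.
36 divides 792, so integer solutions exist.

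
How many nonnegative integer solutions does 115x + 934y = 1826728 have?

17

gcd(934, 115) = 1  (934 = 8·115 + 14, 115 = 8·14 + 3, 14 = 4·3 + 2, 3 = 1·2 + 1, 2 = 2·1).
Back-substituting, 115·(333) + 934·(-41) = 1.
Scale by 1826728: one solution is (608300424, -74895848). Reduce x mod 934: (234, 1927).
General: x = 234 + 934t, y = 1927 - 115t.
x ≥ 0 ⇒ t ≥ 0; y ≥ 0 ⇒ t ≤ 16. So t ∈ [0, 16]: 17 solutions.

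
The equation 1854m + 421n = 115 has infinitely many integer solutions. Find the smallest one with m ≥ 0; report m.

335

gcd(1854, 421):
  1854 = 4·421 + 170
  421 = 2·170 + 81
  170 = 2·81 + 8
  81 = 10·8 + 1
  8 = 8·1
so gcd(1854, 421) = 1.
1 divides 115, so solutions exist.
Back-substitute for Bézout coefficients:
  1 = 81 - 10·8
  ... = 1854·(-52) + 421·(229)
Scale by 115/1 = 115: (m₀, n₀) = (-5980, 26335).
General solution: m = -5980 + 421t, n = 26335 - 1854t for integer t.
m ≥ 0: smallest is -5980 mod 421 = 335 (at t = 15), with n = -1475.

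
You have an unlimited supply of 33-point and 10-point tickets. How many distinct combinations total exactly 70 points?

1

Need nonnegative integers with 33j + 10k = 70.
gcd(33, 10) = 1, and 33·(-3) + 10·(10) = 1.
So (j₀, k₀) = (-210, 700); general j = -210 + 10t, k = 700 - 33t.
j ≥ 0 ⇒ t ≥ 21; k ≥ 0 ⇒ t ≤ 21. That's 1 value of t.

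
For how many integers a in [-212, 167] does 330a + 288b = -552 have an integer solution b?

8

gcd(330, 288) = 6.
By Bézout, 330×(7) + 288×(-8) = 6.
Particular solution: (28, -34).
General solution: a = 28 + 48t, b = -34 - 55t for integer t.
-212 ≤ 28 + 48t ≤ 167 gives t ∈ [-5, 2], which is 8 values.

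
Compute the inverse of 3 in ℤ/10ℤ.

gcd(10, 3):
  10 = 3*3 + 1
  3 = 3*1
so gcd(10, 3) = 1.
Back-substitute for Bézout coefficients:
  1 = 10 - 3*3
  ... = 3*(-3) + 10*(1)
So 3*-3 ≡ 1 (mod 10), and -3 mod 10 = 7.

7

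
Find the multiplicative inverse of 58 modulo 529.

301

gcd(529, 58) = 1  (529 = 9·58 + 7, 58 = 8·7 + 2, 7 = 3·2 + 1, 2 = 2·1).
Back-substituting, 58·(-228) + 529·(25) = 1.
So 58·-228 ≡ 1 (mod 529), and -228 mod 529 = 301.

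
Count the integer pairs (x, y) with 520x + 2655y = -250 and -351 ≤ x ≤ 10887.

gcd(2655, 520) = 5.
By Bézout, 520·(-97) + 2655·(19) = 5.
Particular solution: (71, -14).
General solution: x = 71 + 531t, y = -14 - 104t for integer t.
-351 ≤ 71 + 531t ≤ 10887 gives t ∈ [0, 20], which is 21 values.

21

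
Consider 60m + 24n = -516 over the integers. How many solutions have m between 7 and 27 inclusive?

11

gcd(60, 24) = 12  (60 = 2*24 + 12, 24 = 2*12).
Back-substituting, 60*(1) + 24*(-2) = 12.
Scale by -43: particular solution (-43, 86); reduce m mod 2: (1, -24).
General solution: m = 1 + 2t, n = -24 - 5t for integer t.
7 ≤ 1 + 2t ≤ 27 gives t ∈ [3, 13], which is 11 values.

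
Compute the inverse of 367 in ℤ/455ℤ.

gcd(455, 367):
  455 = 1·367 + 88
  367 = 4·88 + 15
  88 = 5·15 + 13
  15 = 1·13 + 2
  13 = 6·2 + 1
  2 = 2·1
so gcd(455, 367) = 1.
Back-substitute for Bézout coefficients:
  1 = 13 - 6·2
  ... = 367·(-212) + 455·(171)
So 367·-212 ≡ 1 (mod 455), and -212 mod 455 = 243.

243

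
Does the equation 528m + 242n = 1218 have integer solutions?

no

gcd(528, 242) = 22  (528 = 2*242 + 44, 242 = 5*44 + 22, 44 = 2*22).
22 does not divide 1218 (remainder 8), so no integer solutions.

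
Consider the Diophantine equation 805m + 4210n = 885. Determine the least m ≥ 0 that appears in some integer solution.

545

gcd(4210, 805) = 5.
5 divides 885, so solutions exist.
By Bézout, 805*(-387) + 4210*(74) = 5.
Scale by 885/5 = 177: (m₀, n₀) = (-68499, 13098).
General solution: m = -68499 + 842t, n = 13098 - 161t for integer t.
m ≥ 0: smallest is -68499 mod 842 = 545 (at t = 82), with n = -104.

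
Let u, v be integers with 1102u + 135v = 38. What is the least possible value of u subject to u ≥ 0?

14

gcd(1102, 135):
  1102 = 8·135 + 22
  135 = 6·22 + 3
  22 = 7·3 + 1
  3 = 3·1
so gcd(1102, 135) = 1.
1 divides 38, so solutions exist.
Back-substitute for Bézout coefficients:
  1 = 22 - 7·3
  ... = 1102·(43) + 135·(-351)
Scale by 38/1 = 38: (u₀, v₀) = (1634, -13338).
General solution: u = 1634 + 135t, v = -13338 - 1102t for integer t.
u ≥ 0: smallest is 1634 mod 135 = 14 (at t = -12), with v = -114.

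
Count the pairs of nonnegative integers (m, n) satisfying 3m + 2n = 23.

4

gcd(3, 2):
  3 = 1×2 + 1
  2 = 2×1
so gcd(3, 2) = 1.
Back-substitute for Bézout coefficients:
  1 = 3 - 1×2
  ... = 3×(1) + 2×(-1)
Scale by 23: one solution is (23, -23). Reduce m mod 2: (1, 10).
General: m = 1 + 2t, n = 10 - 3t.
m ≥ 0 ⇒ t ≥ 0; n ≥ 0 ⇒ t ≤ 3. So t ∈ [0, 3]: 4 solutions.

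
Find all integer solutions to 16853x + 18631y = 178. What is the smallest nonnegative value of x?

gcd(18631, 16853) = 1.
1 divides 178, so solutions exist.
By Bézout, 16853×(-1226) + 18631×(1109) = 1.
Scale by 178/1 = 178: (x₀, y₀) = (-218228, 197402).
General solution: x = -218228 + 18631t, y = 197402 - 16853t for integer t.
x ≥ 0: smallest is -218228 mod 18631 = 5344 (at t = 12), with y = -4834.

5344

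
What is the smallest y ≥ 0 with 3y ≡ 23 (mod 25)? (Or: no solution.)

gcd(25, 3) = 1  (25 = 8*3 + 1, 3 = 3*1).
1 divides 23, so solutions exist.
Back-substituting, 3*(-8) + 25*(1) = 1.
So 3*(-8) ≡ 1 (mod 25); multiply by 23: y ≡ -184 (mod 25).
Smallest nonnegative: y = -184 mod 25 = 16.

16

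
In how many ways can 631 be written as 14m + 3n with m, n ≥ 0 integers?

gcd(14, 3) = 1  (14 = 4×3 + 2, 3 = 1×2 + 1, 2 = 2×1).
Back-substituting, 14×(-1) + 3×(5) = 1.
Scale by 631: one solution is (-631, 3155). Reduce m mod 3: (2, 201).
General: m = 2 + 3t, n = 201 - 14t.
m ≥ 0 ⇒ t ≥ 0; n ≥ 0 ⇒ t ≤ 14. So t ∈ [0, 14]: 15 solutions.

15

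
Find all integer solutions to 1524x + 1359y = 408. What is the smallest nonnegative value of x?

gcd(1524, 1359) = 3.
3 divides 408, so solutions exist.
By Bézout, 1524·(-140) + 1359·(157) = 3.
Scale by 408/3 = 136: (x₀, y₀) = (-19040, 21352).
General solution: x = -19040 + 453t, y = 21352 - 508t for integer t.
x ≥ 0: smallest is -19040 mod 453 = 439 (at t = 43), with y = -492.

439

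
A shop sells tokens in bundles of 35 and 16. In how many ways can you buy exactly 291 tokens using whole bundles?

Need nonnegative integers with 35j + 16k = 291.
gcd(35, 16) = 1, and 35·(-5) + 16·(11) = 1.
So (j₀, k₀) = (-1455, 3201); general j = -1455 + 16t, k = 3201 - 35t.
j ≥ 0 ⇒ t ≥ 91; k ≥ 0 ⇒ t ≤ 91. That's 1 value of t.

1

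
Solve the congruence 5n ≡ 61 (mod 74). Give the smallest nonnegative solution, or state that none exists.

27

gcd(74, 5) = 1.
1 divides 61, so solutions exist.
By Bézout, 5×(15) + 74×(-1) = 1.
So 5×(15) ≡ 1 (mod 74); multiply by 61: n ≡ 915 (mod 74).
Smallest nonnegative: n = 915 mod 74 = 27.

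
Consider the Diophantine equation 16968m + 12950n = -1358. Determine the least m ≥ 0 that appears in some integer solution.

19

gcd(16968, 12950) = 14.
14 divides -1358, so solutions exist.
By Bézout, 16968×(448) + 12950×(-587) = 14.
Scale by -1358/14 = -97: (m₀, n₀) = (-43456, 56939).
General solution: m = -43456 + 925t, n = 56939 - 1212t for integer t.
m ≥ 0: smallest is -43456 mod 925 = 19 (at t = 47), with n = -25.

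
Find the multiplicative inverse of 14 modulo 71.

gcd(71, 14) = 1.
By Bézout, 14×(-5) + 71×(1) = 1.
So 14×-5 ≡ 1 (mod 71), and -5 mod 71 = 66.

66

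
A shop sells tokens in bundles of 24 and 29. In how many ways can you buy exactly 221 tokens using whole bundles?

1

Need nonnegative integers with 24j + 29k = 221.
gcd(24, 29) = 1, and 24·(-6) + 29·(5) = 1.
So (j₀, k₀) = (-1326, 1105); general j = -1326 + 29t, k = 1105 - 24t.
j ≥ 0 ⇒ t ≥ 46; k ≥ 0 ⇒ t ≤ 46. That's 1 value of t.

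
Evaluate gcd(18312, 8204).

gcd(18312, 8204):
  18312 = 2·8204 + 1904
  8204 = 4·1904 + 588
  1904 = 3·588 + 140
  588 = 4·140 + 28
  140 = 5·28
so gcd(18312, 8204) = 28.

28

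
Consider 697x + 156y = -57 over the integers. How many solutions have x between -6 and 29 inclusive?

gcd(697, 156):
  697 = 4×156 + 73
  156 = 2×73 + 10
  73 = 7×10 + 3
  10 = 3×3 + 1
  3 = 3×1
so gcd(697, 156) = 1.
Back-substitute for Bézout coefficients:
  1 = 10 - 3×3
  ... = 697×(-47) + 156×(210)
Scale by -57: particular solution (2679, -11970); reduce x mod 156: (27, -121).
General solution: x = 27 + 156t, y = -121 - 697t for integer t.
-6 ≤ 27 + 156t ≤ 29 gives t ∈ [0, 0], which is 1 value.

1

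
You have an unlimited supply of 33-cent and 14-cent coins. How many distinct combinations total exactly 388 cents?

1

Need nonnegative integers with 33j + 14k = 388.
gcd(33, 14) = 1, and 33·(3) + 14·(-7) = 1.
So (j₀, k₀) = (1164, -2716); general j = 1164 + 14t, k = -2716 - 33t.
j ≥ 0 ⇒ t ≥ -83; k ≥ 0 ⇒ t ≤ -83. That's 1 value of t.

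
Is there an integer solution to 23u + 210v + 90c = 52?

yes

gcd(210, 23) = 1.
gcd(1, 90) = 1.
1 divides 52, so integer solutions exist.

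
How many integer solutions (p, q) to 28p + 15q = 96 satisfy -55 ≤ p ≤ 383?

29

gcd(28, 15) = 1.
By Bézout, 28·(7) + 15·(-13) = 1.
Particular solution: (12, -16).
General solution: p = 12 + 15t, q = -16 - 28t for integer t.
-55 ≤ 12 + 15t ≤ 383 gives t ∈ [-4, 24], which is 29 values.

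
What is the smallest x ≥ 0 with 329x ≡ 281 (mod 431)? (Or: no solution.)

255

gcd(431, 329):
  431 = 1×329 + 102
  329 = 3×102 + 23
  102 = 4×23 + 10
  23 = 2×10 + 3
  10 = 3×3 + 1
  3 = 3×1
so gcd(431, 329) = 1.
1 divides 281, so solutions exist.
Back-substitute for Bézout coefficients:
  1 = 10 - 3×3
  ... = 329×(-131) + 431×(100)
So 329×(-131) ≡ 1 (mod 431); multiply by 281: x ≡ -36811 (mod 431).
Smallest nonnegative: x = -36811 mod 431 = 255.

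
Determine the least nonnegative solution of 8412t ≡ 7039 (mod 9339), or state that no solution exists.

gcd(9339, 8412):
  9339 = 1×8412 + 927
  8412 = 9×927 + 69
  927 = 13×69 + 30
  69 = 2×30 + 9
  30 = 3×9 + 3
  9 = 3×3
so gcd(9339, 8412) = 3.
3 does not divide 7039, so the congruence has no solution.

no solution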